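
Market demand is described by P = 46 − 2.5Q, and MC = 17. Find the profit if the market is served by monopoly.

A monopolist chooses Q where MR = MC. MR = 46 − 5Q; setting this equal to 17 gives Q = 5.8 and P = 31.5.
Profit = (31.5 − 17)·5.8 = 84.1.

Profit = 84.1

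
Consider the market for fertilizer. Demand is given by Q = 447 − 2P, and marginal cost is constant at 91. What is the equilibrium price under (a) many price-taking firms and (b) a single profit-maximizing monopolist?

Competition: P = 91; Monopoly: P = 157.25

Inverting demand: P = 223.5 − 0.5Q.
Under competition P = MC = 91, so Q = (223.5 − 91)/0.5 = 265.
A monopolist chooses Q where MR = MC. MR = 223.5 − Q; setting this equal to 91 gives Q = 132.5 and P = 157.25.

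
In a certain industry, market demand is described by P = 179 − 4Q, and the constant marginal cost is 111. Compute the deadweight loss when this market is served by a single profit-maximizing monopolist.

Perfect competition: P = MC = 111, so 179 − 4Q = 111 and Q = 17.
A monopolist chooses Q where MR = MC. MR = 179 − 8Q; setting this equal to 111 gives Q = 8.5 and P = 145.
DWL is the triangle between Q = 8.5 and Q = 17: ½·(17 − 8.5)·(145 − 111) = 144.5.

DWL = 144.5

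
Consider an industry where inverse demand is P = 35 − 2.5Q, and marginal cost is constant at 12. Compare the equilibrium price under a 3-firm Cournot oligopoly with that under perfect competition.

In a 3-firm Cournot equilibrium, symmetry and the first-order condition give q = (35 − 12)/(10) = 2.3. So Q = 6.9 and P = 17.75.
Perfect competition: P = MC = 12, so 35 − 2.5Q = 12 and Q = 9.2.

Cournot: P = 17.75; Competition: P = 12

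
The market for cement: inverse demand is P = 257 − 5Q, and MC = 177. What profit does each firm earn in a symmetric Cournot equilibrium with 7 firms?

Cournot with 7 identical firms: the symmetric best-response condition is 257 − 40q = 177. Each firm produces q = 2, total output Q = 14, price P = 187.
Each firm's profit = (187 − 177)·2 = 20.

π_i = 20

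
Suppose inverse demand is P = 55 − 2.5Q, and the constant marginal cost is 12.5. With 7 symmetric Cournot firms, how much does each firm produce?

With 7 symmetric Cournot firms, each firm's FOC gives 55 − 20q = 12.5, so q = 2.125, Q = 7·2.125 = 14.875, and P = 285/16.

q_i = 2.125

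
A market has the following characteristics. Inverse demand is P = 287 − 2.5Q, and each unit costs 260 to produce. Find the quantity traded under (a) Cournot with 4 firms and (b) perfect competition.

In a 4-firm Cournot equilibrium, symmetry and the first-order condition give q = (287 − 260)/(12.5) = 2.16. So Q = 8.64 and P = 265.4.
Under competition P = MC = 260, so Q = (287 − 260)/2.5 = 10.8.

Cournot: Q = 8.64; Competition: Q = 10.8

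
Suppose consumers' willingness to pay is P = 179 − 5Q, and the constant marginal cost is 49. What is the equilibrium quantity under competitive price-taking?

Q = 26

Perfect competition: P = MC = 49, so 179 − 5Q = 49 and Q = 26.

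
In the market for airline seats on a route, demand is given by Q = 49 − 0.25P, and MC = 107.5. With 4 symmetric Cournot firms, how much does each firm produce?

q_i = 4.425

Inverting demand: P = 196 − 4Q.
With 4 symmetric Cournot firms, each firm's FOC gives 196 − 20q = 107.5, so q = 4.425, Q = 4·4.425 = 17.7, and P = 125.2.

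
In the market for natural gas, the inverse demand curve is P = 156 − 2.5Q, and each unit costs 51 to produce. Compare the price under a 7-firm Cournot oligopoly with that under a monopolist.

Cournot: P = 64.125; Monopoly: P = 103.5

Cournot with 7 identical firms: the symmetric best-response condition is 156 − 20q = 51. Each firm produces q = 5.25, total output Q = 36.75, price P = 64.125.
The monopolist equates marginal revenue to marginal cost: 156 − 5Q = 51, so Q = 21. From demand, P = 103.5.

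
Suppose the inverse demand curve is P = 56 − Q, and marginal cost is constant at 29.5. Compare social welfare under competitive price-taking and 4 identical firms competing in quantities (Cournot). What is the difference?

TS falls by 14.045

Under competition P = MC = 29.5, so Q = (56 − 29.5)/1 = 26.5.
CS = ½·(56 − 29.5)·26.5 = 351.125; PS = (29.5 − 29.5)·26.5 = 0; TS = 351.125.
With 4 symmetric Cournot firms, each firm's FOC gives 56 − 5q = 29.5, so q = 5.3, Q = 4·5.3 = 21.2, and P = 34.8.
CS = ½·(56 − 34.8)·21.2 = 224.72; PS = (34.8 − 29.5)·21.2 = 112.36; TS = 337.08.
Change in social welfare: 337.08 − 351.125 = −14.045.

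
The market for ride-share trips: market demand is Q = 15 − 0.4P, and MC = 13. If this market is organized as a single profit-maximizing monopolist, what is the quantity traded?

Q = 4.9

Inverting demand: P = 37.5 − 2.5Q.
Monopoly sets MR = MC: 37.5 − 5Q = 13 ⇒ Q = 4.9, P = 37.5 − 2.5·4.9 = 25.25.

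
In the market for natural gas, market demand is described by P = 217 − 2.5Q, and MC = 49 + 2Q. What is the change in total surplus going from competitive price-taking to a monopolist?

TS falls by 400

Under competition P = MC: 217 − 2.5Q = 49 + 2Q ⇒ Q = 112/3, P = 371/3.
CS = ½·(217 − 371/3)·112/3 = 15680/9; PS = (371/3·112/3 − 49·112/3 − ½·2·(112/3)²) = 12544/9; TS = 3136.
A monopolist chooses Q where MR = MC. MR = 217 − 5Q; setting this equal to 49 + 2Q gives Q = 24 and P = 157.
CS = ½·(217 − 157)·24 = 720; PS = (157·24 − 49·24 − ½·2·24²) = 2016; TS = 2736.
Change in total surplus: 2736 − 3136 = −400.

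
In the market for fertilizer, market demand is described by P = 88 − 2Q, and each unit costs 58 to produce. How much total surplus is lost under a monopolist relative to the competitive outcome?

Competitive firms price at marginal cost: P = 58, giving Q = 15.
Monopoly sets MR = MC: 88 − 4Q = 58 ⇒ Q = 7.5, P = 88 − 2·7.5 = 73.
DWL is the triangle between Q = 7.5 and Q = 15: ½·(15 − 7.5)·(73 − 58) = 56.25.

DWL = 56.25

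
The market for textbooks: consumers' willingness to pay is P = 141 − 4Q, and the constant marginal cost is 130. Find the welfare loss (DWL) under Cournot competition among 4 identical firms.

DWL = 0.605

Competitive firms price at marginal cost: P = 130, giving Q = 2.75.
Cournot with 4 identical firms: the symmetric best-response condition is 141 − 20q = 130. Each firm produces q = 0.55, total output Q = 2.2, price P = 132.2.
DWL is the triangle between Q = 2.2 and Q = 2.75: ½·(2.75 − 2.2)·(132.2 − 130) = 0.605.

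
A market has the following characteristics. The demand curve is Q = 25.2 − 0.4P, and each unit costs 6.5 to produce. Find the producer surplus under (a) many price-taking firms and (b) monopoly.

Inverting demand: P = 63 − 2.5Q.
Competitive firms price at marginal cost: P = 6.5, giving Q = 22.6.
PS = (6.5 − 6.5)·22.6 = 0.
Monopoly sets MR = MC: 63 − 5Q = 6.5 ⇒ Q = 11.3, P = 63 − 2.5·11.3 = 34.75.
PS = (34.75 − 6.5)·11.3 = 319.225.

Competition: PS = 0; Monopoly: PS = 319.225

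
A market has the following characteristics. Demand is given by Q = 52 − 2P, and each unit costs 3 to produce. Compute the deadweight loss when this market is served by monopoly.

DWL = 132.25

Inverting demand: P = 26 − 0.5Q.
Under competition P = MC = 3, so Q = (26 − 3)/0.5 = 46.
Monopoly sets MR = MC: 26 − Q = 3 ⇒ Q = 23, P = 26 − 0.5·23 = 14.5.
DWL is the triangle between Q = 23 and Q = 46: ½·(46 − 23)·(14.5 − 3) = 132.25.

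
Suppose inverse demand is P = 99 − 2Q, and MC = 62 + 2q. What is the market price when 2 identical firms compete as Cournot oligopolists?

With 2 symmetric Cournot firms, each firm's FOC gives 99 − 6q = 62 + 2q, so q = 4.625, Q = 2·4.625 = 9.25, and P = 80.5.

P = 80.5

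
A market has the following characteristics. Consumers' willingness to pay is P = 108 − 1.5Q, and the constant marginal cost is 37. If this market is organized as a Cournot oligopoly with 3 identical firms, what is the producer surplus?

With 3 symmetric Cournot firms, each firm's FOC gives 108 − 6q = 37, so q = 71/6, Q = 3·71/6 = 35.5, and P = 54.75.
PS = (54.75 − 37)·35.5 = 630.125.

PS = 630.125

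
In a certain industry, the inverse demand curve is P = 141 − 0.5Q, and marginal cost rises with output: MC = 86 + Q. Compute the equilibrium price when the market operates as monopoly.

P = 127.25

The monopolist equates marginal revenue to marginal cost: 141 − Q = 86 + Q, so Q = 27.5. From demand, P = 127.25.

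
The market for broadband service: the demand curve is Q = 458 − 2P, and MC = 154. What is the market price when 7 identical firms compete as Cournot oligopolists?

Inverting demand: P = 229 − 0.5Q.
Cournot with 7 identical firms: the symmetric best-response condition is 229 − 4q = 154. Each firm produces q = 18.75, total output Q = 131.25, price P = 163.375.

P = 163.375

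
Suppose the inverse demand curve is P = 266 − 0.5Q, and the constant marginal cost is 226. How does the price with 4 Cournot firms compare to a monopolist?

In a 4-firm Cournot equilibrium, symmetry and the first-order condition give q = (266 − 226)/(2.5) = 16. So Q = 64 and P = 234.
Monopoly sets MR = MC: 266 − Q = 226 ⇒ Q = 40, P = 266 − 0.5·40 = 246.

Cournot: P = 234; Monopoly: P = 246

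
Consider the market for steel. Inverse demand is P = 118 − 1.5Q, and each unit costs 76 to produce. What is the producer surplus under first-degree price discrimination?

With perfect price discrimination, output is the efficient level Q = 28 (where demand meets MC), but every buyer pays their willingness to pay: CS = 0 and PS = total surplus.
PS = ½·(118 − 76)·28 = 588.

PS = 588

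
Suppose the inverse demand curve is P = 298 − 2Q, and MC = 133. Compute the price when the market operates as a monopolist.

P = 215.5

A monopolist chooses Q where MR = MC. MR = 298 − 4Q; setting this equal to 133 gives Q = 41.25 and P = 215.5.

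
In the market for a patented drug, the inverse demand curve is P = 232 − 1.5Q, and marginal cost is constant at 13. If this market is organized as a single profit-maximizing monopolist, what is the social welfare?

A monopolist chooses Q where MR = MC. MR = 232 − 3Q; setting this equal to 13 gives Q = 73 and P = 122.5.
CS = ½·(232 − 122.5)·73 = 3996.75; PS = (122.5 − 13)·73 = 7993.5; TS = 11990.25.

TS = 11990.25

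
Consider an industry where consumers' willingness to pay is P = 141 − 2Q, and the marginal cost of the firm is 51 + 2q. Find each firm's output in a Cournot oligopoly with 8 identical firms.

In a 8-firm Cournot equilibrium, symmetry and the first-order condition give q = (141 − 51)/(20) = 4.5. So Q = 36 and P = 69.

q_i = 4.5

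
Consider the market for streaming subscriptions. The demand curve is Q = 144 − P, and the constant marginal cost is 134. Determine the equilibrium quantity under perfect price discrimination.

Inverting demand: P = 144 − Q.
With perfect price discrimination, output is the efficient level Q = 10 (where demand meets MC), but every buyer pays their willingness to pay: CS = 0 and PS = total surplus.

Q = 10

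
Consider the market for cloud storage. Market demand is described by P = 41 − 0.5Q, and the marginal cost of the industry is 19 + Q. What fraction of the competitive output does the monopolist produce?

Monopoly sets MR = MC: 41 − Q = 19 + Q ⇒ Q = 11, P = 41 − 0.5·11 = 35.5.
Under competition P = MC: 41 − 0.5Q = 19 + Q ⇒ Q = 44/3, P = 101/3.
Ratio Q_m/Q_c = 11/(44/3) = 0.75.

Q_m/Q_c = 0.75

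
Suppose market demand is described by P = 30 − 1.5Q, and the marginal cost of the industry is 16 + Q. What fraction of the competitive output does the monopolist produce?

The monopolist equates marginal revenue to marginal cost: 30 − 3Q = 16 + Q, so Q = 3.5. From demand, P = 24.75.
Competitive equilibrium sets price equal to marginal cost: 30 − 1.5Q = 16 + Q, so Q = 5.6 and P = 21.6.
Ratio Q_m/Q_c = 3.5/5.6 = 0.625.

Q_m/Q_c = 0.625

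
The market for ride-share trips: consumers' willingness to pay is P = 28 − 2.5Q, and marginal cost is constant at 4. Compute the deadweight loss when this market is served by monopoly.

Under competition P = MC = 4, so Q = (28 − 4)/2.5 = 9.6.
The monopolist equates marginal revenue to marginal cost: 28 − 5Q = 4, so Q = 4.8. From demand, P = 16.
DWL is the triangle between Q = 4.8 and Q = 9.6: ½·(9.6 − 4.8)·(16 − 4) = 28.8.

DWL = 28.8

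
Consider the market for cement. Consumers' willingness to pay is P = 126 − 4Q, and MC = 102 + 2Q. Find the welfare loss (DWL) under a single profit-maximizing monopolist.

Under competition P = MC: 126 − 4Q = 102 + 2Q ⇒ Q = 4, P = 110.
Monopoly sets MR = MC: 126 − 8Q = 102 + 2Q ⇒ Q = 2.4, P = 126 − 4·2.4 = 116.4.
CS = ½·(126 − 110)·4 = 32; PS = (110·4 − 102·4 − ½·2·4²) = 16; TS = 48.
CS = ½·(126 − 116.4)·2.4 = 11.52; PS = (116.4·2.4 − 102·2.4 − ½·2·2.4²) = 28.8; TS = 40.32.
DWL = 48 − 40.32 = 7.68.

DWL = 7.68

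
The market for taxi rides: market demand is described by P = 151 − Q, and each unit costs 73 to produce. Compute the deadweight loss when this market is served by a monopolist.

Under competition P = MC = 73, so Q = (151 − 73)/1 = 78.
A monopolist chooses Q where MR = MC. MR = 151 − 2Q; setting this equal to 73 gives Q = 39 and P = 112.
DWL is the triangle between Q = 39 and Q = 78: ½·(78 − 39)·(112 − 73) = 760.5.

DWL = 760.5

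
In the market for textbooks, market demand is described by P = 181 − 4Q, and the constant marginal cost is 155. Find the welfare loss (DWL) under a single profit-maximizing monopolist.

DWL = 21.125

Competitive firms price at marginal cost: P = 155, giving Q = 6.5.
A monopolist chooses Q where MR = MC. MR = 181 − 8Q; setting this equal to 155 gives Q = 3.25 and P = 168.
DWL is the triangle between Q = 3.25 and Q = 6.5: ½·(6.5 − 3.25)·(168 − 155) = 21.125.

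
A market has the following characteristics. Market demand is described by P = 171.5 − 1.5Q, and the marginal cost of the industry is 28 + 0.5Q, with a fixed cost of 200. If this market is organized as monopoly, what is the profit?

Profit = 2741.75

The monopolist equates marginal revenue to marginal cost: 171.5 − 3Q = 28 + 0.5Q, so Q = 41. From demand, P = 110.
Profit = 110·41 − (28·41 + ½·0.5·41²) − 200 = 2741.75.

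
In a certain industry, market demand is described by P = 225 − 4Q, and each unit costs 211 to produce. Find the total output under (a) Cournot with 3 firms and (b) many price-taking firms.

With 3 symmetric Cournot firms, each firm's FOC gives 225 − 16q = 211, so q = 0.875, Q = 3·0.875 = 2.625, and P = 214.5.
Competitive firms price at marginal cost: P = 211, giving Q = 3.5.

Cournot: Q = 2.625; Competition: Q = 3.5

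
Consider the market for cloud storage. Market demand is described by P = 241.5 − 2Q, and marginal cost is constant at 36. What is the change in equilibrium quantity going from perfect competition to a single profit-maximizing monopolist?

Equilibrium quantity falls by 51.375

Perfect competition: P = MC = 36, so 241.5 − 2Q = 36 and Q = 102.75.
A monopolist chooses Q where MR = MC. MR = 241.5 − 4Q; setting this equal to 36 gives Q = 51.375 and P = 138.75.
Change in equilibrium quantity: 51.375 − 102.75 = −51.375.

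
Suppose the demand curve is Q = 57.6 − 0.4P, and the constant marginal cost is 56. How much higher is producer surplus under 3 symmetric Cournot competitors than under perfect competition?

Inverting demand: P = 144 − 2.5Q.
Competitive firms price at marginal cost: P = 56, giving Q = 35.2.
PS = (56 − 56)·35.2 = 0.
Cournot with 3 identical firms: the symmetric best-response condition is 144 − 10q = 56. Each firm produces q = 8.8, total output Q = 26.4, price P = 78.
PS = (78 − 56)·26.4 = 580.8.
Change in producer surplus: 580.8 − 0 = 580.8.

Producer surplus rises by 580.8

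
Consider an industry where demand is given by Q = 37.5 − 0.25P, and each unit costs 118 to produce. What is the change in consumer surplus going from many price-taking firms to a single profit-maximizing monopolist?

Inverting demand: P = 150 − 4Q.
Perfect competition: P = MC = 118, so 150 − 4Q = 118 and Q = 8.
CS = ½·(150 − 118)·8 = 128.
Monopoly sets MR = MC: 150 − 8Q = 118 ⇒ Q = 4, P = 150 − 4·4 = 134.
CS = ½·(150 − 134)·4 = 32.
Change in consumer surplus: 32 − 128 = −96.

Consumer surplus falls by 96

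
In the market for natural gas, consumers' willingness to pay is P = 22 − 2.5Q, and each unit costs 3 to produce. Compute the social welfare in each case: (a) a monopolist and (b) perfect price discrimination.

The monopolist equates marginal revenue to marginal cost: 22 − 5Q = 3, so Q = 3.8. From demand, P = 12.5.
CS = ½·(22 − 12.5)·3.8 = 18.05; PS = (12.5 − 3)·3.8 = 36.1; TS = 54.15.
With perfect price discrimination, output is the efficient level Q = 7.6 (where demand meets MC), but every buyer pays their willingness to pay: CS = 0 and PS = total surplus.
TS = 72.2 (equal to competitive TS).

Monopoly: TS = 54.15; Perfect PD: TS = 72.2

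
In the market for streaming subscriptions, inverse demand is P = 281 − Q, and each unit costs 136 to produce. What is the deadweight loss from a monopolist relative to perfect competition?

DWL = 2628.125

Under competition P = MC = 136, so Q = (281 − 136)/1 = 145.
Monopoly sets MR = MC: 281 − 2Q = 136 ⇒ Q = 72.5, P = 281 − 72.5 = 208.5.
DWL is the triangle between Q = 72.5 and Q = 145: ½·(145 − 72.5)·(208.5 − 136) = 2628.125.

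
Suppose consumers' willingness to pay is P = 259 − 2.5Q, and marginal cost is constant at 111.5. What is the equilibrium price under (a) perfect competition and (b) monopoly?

Competition: P = 111.5; Monopoly: P = 185.25

Competitive firms price at marginal cost: P = 111.5, giving Q = 59.
The monopolist equates marginal revenue to marginal cost: 259 − 5Q = 111.5, so Q = 29.5. From demand, P = 185.25.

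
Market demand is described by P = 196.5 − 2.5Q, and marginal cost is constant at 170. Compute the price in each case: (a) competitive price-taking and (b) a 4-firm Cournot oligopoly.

Perfect competition: P = MC = 170, so 196.5 − 2.5Q = 170 and Q = 10.6.
Cournot with 4 identical firms: the symmetric best-response condition is 196.5 − 12.5q = 170. Each firm produces q = 2.12, total output Q = 8.48, price P = 175.3.

Competition: P = 170; Cournot: P = 175.3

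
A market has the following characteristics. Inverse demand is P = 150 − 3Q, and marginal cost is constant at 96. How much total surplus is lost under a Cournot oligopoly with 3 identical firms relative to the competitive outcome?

DWL = 30.375

Perfect competition: P = MC = 96, so 150 − 3Q = 96 and Q = 18.
With 3 symmetric Cournot firms, each firm's FOC gives 150 − 12q = 96, so q = 4.5, Q = 3·4.5 = 13.5, and P = 109.5.
DWL is the triangle between Q = 13.5 and Q = 18: ½·(18 − 13.5)·(109.5 − 96) = 30.375.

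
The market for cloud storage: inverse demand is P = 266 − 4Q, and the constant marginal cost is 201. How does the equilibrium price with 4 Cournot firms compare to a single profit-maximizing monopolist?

Cournot with 4 identical firms: the symmetric best-response condition is 266 − 20q = 201. Each firm produces q = 3.25, total output Q = 13, price P = 214.
The monopolist equates marginal revenue to marginal cost: 266 − 8Q = 201, so Q = 8.125. From demand, P = 233.5.

Cournot: P = 214; Monopoly: P = 233.5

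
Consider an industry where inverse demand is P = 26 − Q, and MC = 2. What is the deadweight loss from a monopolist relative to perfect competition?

DWL = 72

Competitive firms price at marginal cost: P = 2, giving Q = 24.
A monopolist chooses Q where MR = MC. MR = 26 − 2Q; setting this equal to 2 gives Q = 12 and P = 14.
DWL is the triangle between Q = 12 and Q = 24: ½·(24 − 12)·(14 − 2) = 72.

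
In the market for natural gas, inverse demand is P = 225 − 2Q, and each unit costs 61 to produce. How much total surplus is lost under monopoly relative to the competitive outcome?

Perfect competition: P = MC = 61, so 225 − 2Q = 61 and Q = 82.
Monopoly sets MR = MC: 225 − 4Q = 61 ⇒ Q = 41, P = 225 − 2·41 = 143.
DWL is the triangle between Q = 41 and Q = 82: ½·(82 − 41)·(143 − 61) = 1681.

DWL = 1681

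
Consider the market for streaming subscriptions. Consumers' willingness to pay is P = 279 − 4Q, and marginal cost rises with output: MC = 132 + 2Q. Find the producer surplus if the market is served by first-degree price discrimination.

A perfectly discriminating monopolist sells every unit with P(Q) ≥ MC(Q), so output equals the competitive quantity Q = 24.5. Each buyer pays their reservation price, so CS = 0 and the firm captures all surplus.
PS = ½·(279 − 132)·24.5 = 1800.75.

PS = 1800.75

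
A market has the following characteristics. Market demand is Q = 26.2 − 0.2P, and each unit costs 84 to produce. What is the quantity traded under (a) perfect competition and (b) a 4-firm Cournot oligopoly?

Competition: Q = 9.4; Cournot: Q = 7.52

Inverting demand: P = 131 − 5Q.
Under competition P = MC = 84, so Q = (131 − 84)/5 = 9.4.
Cournot with 4 identical firms: the symmetric best-response condition is 131 − 25q = 84. Each firm produces q = 1.88, total output Q = 7.52, price P = 93.4.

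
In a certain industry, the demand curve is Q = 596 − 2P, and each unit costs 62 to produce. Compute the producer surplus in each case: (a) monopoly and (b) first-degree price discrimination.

Inverting demand: P = 298 − 0.5Q.
The monopolist equates marginal revenue to marginal cost: 298 − Q = 62, so Q = 236. From demand, P = 180.
PS = (180 − 62)·236 = 27848.
Under first-degree price discrimination the firm charges each unit its demand price and produces up to where P = MC, i.e. Q = 472. Consumer surplus is zero; producer surplus equals total surplus.
PS = ½·(298 − 62)·472 = 55696.

Monopoly: PS = 27848; Perfect PD: PS = 55696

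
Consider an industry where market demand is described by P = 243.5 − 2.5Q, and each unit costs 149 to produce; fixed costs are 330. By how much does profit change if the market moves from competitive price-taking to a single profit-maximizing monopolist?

Under competition P = MC = 149, so Q = (243.5 − 149)/2.5 = 37.8.
Profit = (149 − 149)·37.8 − 330 = −330.
Monopoly sets MR = MC: 243.5 − 5Q = 149 ⇒ Q = 18.9, P = 243.5 − 2.5·18.9 = 196.25.
Profit = (196.25 − 149)·18.9 − 330 = 563.025.
Change in profit: 563.025 − −330 = 893.025.

π rises by 893.025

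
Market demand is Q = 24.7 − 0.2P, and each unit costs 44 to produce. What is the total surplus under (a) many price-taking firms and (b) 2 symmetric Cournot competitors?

Competition: TS = 632.025; Cournot: TS = 561.8

Inverting demand: P = 123.5 − 5Q.
Competitive firms price at marginal cost: P = 44, giving Q = 15.9.
CS = ½·(123.5 − 44)·15.9 = 632.025; PS = (44 − 44)·15.9 = 0; TS = 632.025.
With 2 symmetric Cournot firms, each firm's FOC gives 123.5 − 15q = 44, so q = 5.3, Q = 2·5.3 = 10.6, and P = 70.5.
CS = ½·(123.5 − 70.5)·10.6 = 280.9; PS = (70.5 − 44)·10.6 = 280.9; TS = 561.8.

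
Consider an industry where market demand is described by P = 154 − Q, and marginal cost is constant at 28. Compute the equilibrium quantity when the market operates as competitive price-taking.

Q = 126

Perfect competition: P = MC = 28, so 154 − Q = 28 and Q = 126.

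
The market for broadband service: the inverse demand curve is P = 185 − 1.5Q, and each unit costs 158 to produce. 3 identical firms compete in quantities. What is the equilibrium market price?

Cournot with 3 identical firms: the symmetric best-response condition is 185 − 6q = 158. Each firm produces q = 4.5, total output Q = 13.5, price P = 164.75.

P = 164.75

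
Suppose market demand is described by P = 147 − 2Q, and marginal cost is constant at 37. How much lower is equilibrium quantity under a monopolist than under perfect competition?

Q falls by 27.5

Competitive firms price at marginal cost: P = 37, giving Q = 55.
A monopolist chooses Q where MR = MC. MR = 147 − 4Q; setting this equal to 37 gives Q = 27.5 and P = 92.
Change in equilibrium quantity: 27.5 − 55 = −27.5.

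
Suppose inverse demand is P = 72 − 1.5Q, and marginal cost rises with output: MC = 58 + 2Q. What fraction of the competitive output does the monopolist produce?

The monopolist equates marginal revenue to marginal cost: 72 − 3Q = 58 + 2Q, so Q = 2.8. From demand, P = 67.8.
Under competition P = MC: 72 − 1.5Q = 58 + 2Q ⇒ Q = 4, P = 66.
Ratio Q_m/Q_c = 2.8/4 = 0.7.

Q_m/Q_c = 0.7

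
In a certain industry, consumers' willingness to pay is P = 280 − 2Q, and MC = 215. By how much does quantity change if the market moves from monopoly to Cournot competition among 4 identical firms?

Q rises by 9.75

A monopolist chooses Q where MR = MC. MR = 280 − 4Q; setting this equal to 215 gives Q = 16.25 and P = 247.5.
In a 4-firm Cournot equilibrium, symmetry and the first-order condition give q = (280 − 215)/(10) = 6.5. So Q = 26 and P = 228.
Change in quantity: 26 − 16.25 = 9.75.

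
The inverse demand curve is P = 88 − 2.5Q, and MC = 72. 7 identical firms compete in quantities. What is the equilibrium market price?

Cournot with 7 identical firms: the symmetric best-response condition is 88 − 20q = 72. Each firm produces q = 0.8, total output Q = 5.6, price P = 74.

P = 74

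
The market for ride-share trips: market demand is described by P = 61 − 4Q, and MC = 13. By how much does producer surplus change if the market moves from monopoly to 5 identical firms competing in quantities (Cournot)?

Producer surplus falls by 64

A monopolist chooses Q where MR = MC. MR = 61 − 8Q; setting this equal to 13 gives Q = 6 and P = 37.
PS = (37 − 13)·6 = 144.
Cournot with 5 identical firms: the symmetric best-response condition is 61 − 24q = 13. Each firm produces q = 2, total output Q = 10, price P = 21.
PS = (21 − 13)·10 = 80.
Change in producer surplus: 80 − 144 = −64.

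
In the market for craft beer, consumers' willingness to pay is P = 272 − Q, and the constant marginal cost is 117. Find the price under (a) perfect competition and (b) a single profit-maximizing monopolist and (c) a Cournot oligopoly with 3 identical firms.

Competition: P = 117; Monopoly: P = 194.5; Cournot: P = 155.75

Competitive firms price at marginal cost: P = 117, giving Q = 155.
A monopolist chooses Q where MR = MC. MR = 272 − 2Q; setting this equal to 117 gives Q = 77.5 and P = 194.5.
Cournot with 3 identical firms: the symmetric best-response condition is 272 − 4q = 117. Each firm produces q = 38.75, total output Q = 116.25, price P = 155.75.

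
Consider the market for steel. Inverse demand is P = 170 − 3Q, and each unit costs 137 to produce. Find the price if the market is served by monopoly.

P = 153.5

A monopolist chooses Q where MR = MC. MR = 170 − 6Q; setting this equal to 137 gives Q = 5.5 and P = 153.5.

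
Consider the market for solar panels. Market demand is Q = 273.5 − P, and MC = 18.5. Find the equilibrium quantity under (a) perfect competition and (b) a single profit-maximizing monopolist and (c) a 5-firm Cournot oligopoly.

Competition: Q = 255; Monopoly: Q = 127.5; Cournot: Q = 212.5

Inverting demand: P = 273.5 − Q.
Under competition P = MC = 18.5, so Q = (273.5 − 18.5)/1 = 255.
A monopolist chooses Q where MR = MC. MR = 273.5 − 2Q; setting this equal to 18.5 gives Q = 127.5 and P = 146.
Cournot with 5 identical firms: the symmetric best-response condition is 273.5 − 6q = 18.5. Each firm produces q = 42.5, total output Q = 212.5, price P = 61.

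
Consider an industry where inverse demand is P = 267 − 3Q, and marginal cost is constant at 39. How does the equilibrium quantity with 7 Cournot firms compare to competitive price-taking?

Cournot with 7 identical firms: the symmetric best-response condition is 267 − 24q = 39. Each firm produces q = 9.5, total output Q = 66.5, price P = 67.5.
Under competition P = MC = 39, so Q = (267 − 39)/3 = 76.

Cournot: Q = 66.5; Competition: Q = 76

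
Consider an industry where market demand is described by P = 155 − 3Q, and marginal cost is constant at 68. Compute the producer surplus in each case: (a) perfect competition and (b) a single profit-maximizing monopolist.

Competition: PS = 0; Monopoly: PS = 630.75

Perfect competition: P = MC = 68, so 155 − 3Q = 68 and Q = 29.
PS = (68 − 68)·29 = 0.
Monopoly sets MR = MC: 155 − 6Q = 68 ⇒ Q = 14.5, P = 155 − 3·14.5 = 111.5.
PS = (111.5 − 68)·14.5 = 630.75.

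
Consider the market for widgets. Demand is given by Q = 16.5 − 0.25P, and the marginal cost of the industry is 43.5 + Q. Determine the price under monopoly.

Inverting demand: P = 66 − 4Q.
The monopolist equates marginal revenue to marginal cost: 66 − 8Q = 43.5 + Q, so Q = 2.5. From demand, P = 56.

P = 56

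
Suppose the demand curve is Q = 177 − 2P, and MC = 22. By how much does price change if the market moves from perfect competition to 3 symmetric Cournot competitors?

Inverting demand: P = 88.5 − 0.5Q.
Under competition P = MC = 22, so Q = (88.5 − 22)/0.5 = 133.
In a 3-firm Cournot equilibrium, symmetry and the first-order condition give q = (88.5 − 22)/(2) = 33.25. So Q = 99.75 and P = 38.625.
Change in price: 38.625 − 22 = 16.625.

P rises by 16.625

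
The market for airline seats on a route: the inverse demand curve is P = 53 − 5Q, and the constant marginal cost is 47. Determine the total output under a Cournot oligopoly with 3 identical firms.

In a 3-firm Cournot equilibrium, symmetry and the first-order condition give q = (53 − 47)/(20) = 0.3. So Q = 0.9 and P = 48.5.

Q = 0.9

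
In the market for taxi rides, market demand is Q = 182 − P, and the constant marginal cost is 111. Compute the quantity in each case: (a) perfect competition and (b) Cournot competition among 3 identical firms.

Competition: Q = 71; Cournot: Q = 53.25

Inverting demand: P = 182 − Q.
Under competition P = MC = 111, so Q = (182 − 111)/1 = 71.
In a 3-firm Cournot equilibrium, symmetry and the first-order condition give q = (182 − 111)/(4) = 17.75. So Q = 53.25 and P = 128.75.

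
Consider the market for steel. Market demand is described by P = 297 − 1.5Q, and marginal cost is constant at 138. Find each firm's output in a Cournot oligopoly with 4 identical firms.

q_i = 21.2

In a 4-firm Cournot equilibrium, symmetry and the first-order condition give q = (297 − 138)/(7.5) = 21.2. So Q = 84.8 and P = 169.8.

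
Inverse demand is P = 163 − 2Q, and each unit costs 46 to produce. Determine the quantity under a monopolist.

Q = 29.25

The monopolist equates marginal revenue to marginal cost: 163 − 4Q = 46, so Q = 29.25. From demand, P = 104.5.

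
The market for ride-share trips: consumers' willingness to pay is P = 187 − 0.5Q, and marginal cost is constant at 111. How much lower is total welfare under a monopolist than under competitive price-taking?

Under competition P = MC = 111, so Q = (187 − 111)/0.5 = 152.
CS = ½·(187 − 111)·152 = 5776; PS = (111 − 111)·152 = 0; TS = 5776.
A monopolist chooses Q where MR = MC. MR = 187 − Q; setting this equal to 111 gives Q = 76 and P = 149.
CS = ½·(187 − 149)·76 = 1444; PS = (149 − 111)·76 = 2888; TS = 4332.
Change in total welfare: 4332 − 5776 = −1444.

Total welfare falls by 1444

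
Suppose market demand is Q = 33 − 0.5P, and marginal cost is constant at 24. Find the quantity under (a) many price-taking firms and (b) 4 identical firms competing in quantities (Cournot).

Competition: Q = 21; Cournot: Q = 16.8

Inverting demand: P = 66 − 2Q.
Competitive firms price at marginal cost: P = 24, giving Q = 21.
In a 4-firm Cournot equilibrium, symmetry and the first-order condition give q = (66 − 24)/(10) = 4.2. So Q = 16.8 and P = 32.4.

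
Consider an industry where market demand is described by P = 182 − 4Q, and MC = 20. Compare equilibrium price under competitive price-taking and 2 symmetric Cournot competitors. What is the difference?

Competitive firms price at marginal cost: P = 20, giving Q = 40.5.
Cournot with 2 identical firms: the symmetric best-response condition is 182 − 12q = 20. Each firm produces q = 13.5, total output Q = 27, price P = 74.
Change in equilibrium price: 74 − 20 = 54.

P rises by 54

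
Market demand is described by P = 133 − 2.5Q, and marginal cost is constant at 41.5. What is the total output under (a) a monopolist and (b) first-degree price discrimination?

The monopolist equates marginal revenue to marginal cost: 133 − 5Q = 41.5, so Q = 18.3. From demand, P = 87.25.
Under first-degree price discrimination the firm charges each unit its demand price and produces up to where P = MC, i.e. Q = 36.6. Consumer surplus is zero; producer surplus equals total surplus.

Monopoly: Q = 18.3; Perfect PD: Q = 36.6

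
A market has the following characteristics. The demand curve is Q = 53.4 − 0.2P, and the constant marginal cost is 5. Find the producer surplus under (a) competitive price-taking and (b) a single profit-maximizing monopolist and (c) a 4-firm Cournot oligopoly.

Competition: PS = 0; Monopoly: PS = 3432.2; Cournot: PS = 2196.608

Inverting demand: P = 267 − 5Q.
Competitive firms price at marginal cost: P = 5, giving Q = 52.4.
PS = (5 − 5)·52.4 = 0.
A monopolist chooses Q where MR = MC. MR = 267 − 10Q; setting this equal to 5 gives Q = 26.2 and P = 136.
PS = (136 − 5)·26.2 = 3432.2.
Cournot with 4 identical firms: the symmetric best-response condition is 267 − 25q = 5. Each firm produces q = 10.48, total output Q = 41.92, price P = 57.4.
PS = (57.4 − 5)·41.92 = 2196.608.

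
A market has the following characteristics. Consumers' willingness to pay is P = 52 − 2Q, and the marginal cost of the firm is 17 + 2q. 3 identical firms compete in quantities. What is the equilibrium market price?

P = 31

Cournot with 3 identical firms: the symmetric best-response condition is 52 − 8q = 17 + 2q. Each firm produces q = 3.5, total output Q = 10.5, price P = 31.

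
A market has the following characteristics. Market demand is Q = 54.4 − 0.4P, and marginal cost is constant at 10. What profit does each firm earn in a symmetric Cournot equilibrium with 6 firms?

π_i = 129.6

Inverting demand: P = 136 − 2.5Q.
With 6 symmetric Cournot firms, each firm's FOC gives 136 − 17.5q = 10, so q = 7.2, Q = 6·7.2 = 43.2, and P = 28.
Each firm's profit = (28 − 10)·7.2 = 129.6.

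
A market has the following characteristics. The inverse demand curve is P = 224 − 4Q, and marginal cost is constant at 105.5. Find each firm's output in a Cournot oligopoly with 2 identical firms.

With 2 symmetric Cournot firms, each firm's FOC gives 224 − 12q = 105.5, so q = 9.875, Q = 2·9.875 = 19.75, and P = 145.

q_i = 9.875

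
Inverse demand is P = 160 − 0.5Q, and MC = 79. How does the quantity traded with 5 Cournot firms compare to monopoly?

Cournot: Q = 135; Monopoly: Q = 81

Cournot with 5 identical firms: the symmetric best-response condition is 160 − 3q = 79. Each firm produces q = 27, total output Q = 135, price P = 92.5.
The monopolist equates marginal revenue to marginal cost: 160 − Q = 79, so Q = 81. From demand, P = 119.5.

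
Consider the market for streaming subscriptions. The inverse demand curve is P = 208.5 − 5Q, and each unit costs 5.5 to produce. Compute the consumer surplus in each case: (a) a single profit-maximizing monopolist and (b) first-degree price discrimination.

Monopoly: CS = 1030.225; Perfect PD: CS = 0

A monopolist chooses Q where MR = MC. MR = 208.5 − 10Q; setting this equal to 5.5 gives Q = 20.3 and P = 107.
CS = ½·(208.5 − 107)·20.3 = 1030.225.
With perfect price discrimination, output is the efficient level Q = 40.6 (where demand meets MC), but every buyer pays their willingness to pay: CS = 0 and PS = total surplus.
CS = 0.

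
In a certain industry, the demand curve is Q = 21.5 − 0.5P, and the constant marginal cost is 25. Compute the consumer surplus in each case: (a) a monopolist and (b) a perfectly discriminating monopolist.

Inverting demand: P = 43 − 2Q.
The monopolist equates marginal revenue to marginal cost: 43 − 4Q = 25, so Q = 4.5. From demand, P = 34.
CS = ½·(43 − 34)·4.5 = 20.25.
Under first-degree price discrimination the firm charges each unit its demand price and produces up to where P = MC, i.e. Q = 9. Consumer surplus is zero; producer surplus equals total surplus.
CS = 0.

Monopoly: CS = 20.25; Perfect PD: CS = 0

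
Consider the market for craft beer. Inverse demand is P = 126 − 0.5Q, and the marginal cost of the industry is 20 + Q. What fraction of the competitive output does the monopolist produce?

A monopolist chooses Q where MR = MC. MR = 126 − Q; setting this equal to 20 + Q gives Q = 53 and P = 99.5.
Under competition P = MC: 126 − 0.5Q = 20 + Q ⇒ Q = 212/3, P = 272/3.
Ratio Q_m/Q_c = 53/(212/3) = 0.75.

Q_m/Q_c = 0.75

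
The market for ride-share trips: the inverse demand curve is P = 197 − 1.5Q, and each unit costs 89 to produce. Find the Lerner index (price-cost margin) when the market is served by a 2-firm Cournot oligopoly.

Cournot with 2 identical firms: the symmetric best-response condition is 197 − 4.5q = 89. Each firm produces q = 24, total output Q = 48, price P = 125.
Lerner index = (P − MC)/P = (125 − 89)/125 = 0.288.

Lerner index = 0.288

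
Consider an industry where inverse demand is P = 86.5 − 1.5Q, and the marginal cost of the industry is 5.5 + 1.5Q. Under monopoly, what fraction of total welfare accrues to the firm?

PS/TS = 0.75

The monopolist equates marginal revenue to marginal cost: 86.5 − 3Q = 5.5 + 1.5Q, so Q = 18. From demand, P = 59.5.
CS = ½·(86.5 − 59.5)·18 = 243.
PS = P·Q − VC(Q) = 59.5·18 − (5.5·18 + ½·1.5·18²) = 729.
Share captured = PS/TS = 729/972 = 0.75.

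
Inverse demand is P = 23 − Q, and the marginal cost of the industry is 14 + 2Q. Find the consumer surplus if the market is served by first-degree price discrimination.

A perfectly discriminating monopolist sells every unit with P(Q) ≥ MC(Q), so output equals the competitive quantity Q = 3. Each buyer pays their reservation price, so CS = 0 and the firm captures all surplus.
CS = 0.

CS = 0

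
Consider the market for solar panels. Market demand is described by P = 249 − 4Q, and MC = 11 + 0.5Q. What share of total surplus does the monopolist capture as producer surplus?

PS/TS = 0.68

Monopoly sets MR = MC: 249 − 8Q = 11 + 0.5Q ⇒ Q = 28, P = 249 − 4·28 = 137.
CS = ½·(249 − 137)·28 = 1568.
PS = P·Q − VC(Q) = 137·28 − (11·28 + ½·0.5·28²) = 3332.
Share captured = PS/TS = 3332/4900 = 0.68.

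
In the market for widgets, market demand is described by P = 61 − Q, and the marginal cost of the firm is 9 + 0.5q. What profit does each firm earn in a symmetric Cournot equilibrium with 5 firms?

π_i = 80

In a 5-firm Cournot equilibrium, symmetry and the first-order condition give q = (61 − 9)/(6.5) = 8. So Q = 40 and P = 21.
Each firm's profit = 21·8 − (9·8 + ½·0.5·8²) = 80.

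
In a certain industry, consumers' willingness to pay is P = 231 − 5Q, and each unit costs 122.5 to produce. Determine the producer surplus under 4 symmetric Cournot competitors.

PS = 376.712

With 4 symmetric Cournot firms, each firm's FOC gives 231 − 25q = 122.5, so q = 4.34, Q = 4·4.34 = 17.36, and P = 144.2.
PS = (144.2 − 122.5)·17.36 = 376.712.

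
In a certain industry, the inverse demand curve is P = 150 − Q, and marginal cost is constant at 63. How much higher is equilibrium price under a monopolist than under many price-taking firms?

P rises by 43.5

Competitive firms price at marginal cost: P = 63, giving Q = 87.
A monopolist chooses Q where MR = MC. MR = 150 − 2Q; setting this equal to 63 gives Q = 43.5 and P = 106.5.
Change in equilibrium price: 106.5 − 63 = 43.5.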